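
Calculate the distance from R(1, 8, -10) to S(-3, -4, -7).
d = √[(-4)² + (-12)² + (3)²] = √169 = 13.0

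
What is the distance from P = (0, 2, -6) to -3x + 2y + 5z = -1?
d = |(-3)(0) + 2(2) + 5(-6) - (-1)| / √((-3)² + 2² + 5²) = 25/√38 = 4.056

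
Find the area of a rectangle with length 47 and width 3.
Area = length * width
Area = 47 * 3
Area = 141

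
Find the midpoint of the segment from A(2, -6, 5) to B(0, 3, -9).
Midpoint = ((2+0)/2, (-6+3)/2, (5-9)/2) = (1, -1.5, -2)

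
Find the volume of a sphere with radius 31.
Volume = (4/3) * pi * r³
Volume = (4/3) * pi * 31³
Volume = (4/3) * pi * 29791
Volume = 124788.25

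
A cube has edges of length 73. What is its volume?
Volume = s³
Volume = 73³
Volume = 389017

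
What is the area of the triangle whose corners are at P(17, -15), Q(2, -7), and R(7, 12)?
Using the coordinate formula: Area = (1/2)|x₁(y₂-y₃) + x₂(y₃-y₁) + x₃(y₁-y₂)|
Area = (1/2)|17((-7)-12) + 2(12-(-15)) + 7((-15)-(-7))|
Area = (1/2)|17*(-19) + 2*27 + 7*(-8)|
Area = (1/2)|(-323) + 54 + (-56)|
Area = (1/2)*325 = 162.50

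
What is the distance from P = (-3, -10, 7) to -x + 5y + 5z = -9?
d = |(-1)(-3) + 5(-10) + 5(7) - (-9)| / √((-1)² + 5² + 5²) = 3/√51 = 0.4201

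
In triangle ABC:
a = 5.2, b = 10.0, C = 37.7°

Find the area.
Using A = ½ab·sin(C):
A = ½·5.2·10.0·sin(37.7°) = ½·52·0.611527 = 15.9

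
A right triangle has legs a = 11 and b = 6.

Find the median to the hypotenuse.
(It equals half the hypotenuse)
Hypotenuse c = √(11² + 6²) = √157 = 12.53
Median to hypotenuse = c/2 = 6.265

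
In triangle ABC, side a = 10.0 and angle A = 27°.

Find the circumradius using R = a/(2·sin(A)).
R = a/(2·sin(A)) = 10.0/(2·sin(27°))
R = 10.0/(2·0.453990) = 10.0/0.907981 = 11.01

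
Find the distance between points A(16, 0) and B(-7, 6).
Using the distance formula: d = sqrt((x₂-x₁)² + (y₂-y₁)²)
dx = (-7) - 16 = -23
dy = 6 - 0 = 6
d = sqrt((-23)² + 6²) = sqrt(529 + 36) = sqrt(565) = 23.77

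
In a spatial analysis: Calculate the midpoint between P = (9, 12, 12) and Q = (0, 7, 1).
Midpoint = ((9+0)/2, (12+7)/2, (12+1)/2) = (4.5, 9.5, 6.5)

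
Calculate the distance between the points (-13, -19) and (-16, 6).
Using the distance formula: d = sqrt((x₂-x₁)² + (y₂-y₁)²)
dx = (-16) - (-13) = -3
dy = 6 - (-19) = 25
d = sqrt((-3)² + 25²) = sqrt(9 + 625) = sqrt(634) = 25.18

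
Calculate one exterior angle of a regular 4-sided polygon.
Exterior angle of a regular n-gon = 360/n
Exterior angle = 360/4
Exterior angle = 90 degrees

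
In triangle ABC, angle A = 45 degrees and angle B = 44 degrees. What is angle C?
Sum of angles in a triangle = 180 degrees
Third angle = 180 - 45 - 44
Third angle = 91 degrees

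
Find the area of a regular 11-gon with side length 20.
For a regular 11-gon with side length s = 20:
Apothem a = s / (2*tan(pi/11)) = 20 / (2*tan(pi/11)) ≈ 34.0569
Perimeter P = 11 * 20 = 220
Area = (1/2) * P * a = (1/2) * 220 * 34.0569 = 3746.26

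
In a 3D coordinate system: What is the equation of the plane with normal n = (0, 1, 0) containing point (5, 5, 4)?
d = n·P = (0)(5) + (1)(5) + (0)(4) = 5
Plane: y = 5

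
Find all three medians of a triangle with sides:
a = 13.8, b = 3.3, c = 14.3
Using m_x = ½√(2y² + 2z² - x²):
m_a = ½√(2·3.3² + 2·14.3² - 13.8²) = ½√240.32 = 7.751
m_b = ½√(2·13.8² + 2·14.3² - 3.3²) = ½√778.97 = 13.96
m_c = ½√(2·13.8² + 2·3.3² - 14.3²) = ½√198.17 = 7.039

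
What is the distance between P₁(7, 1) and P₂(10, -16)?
Using the distance formula: d = sqrt((x₂-x₁)² + (y₂-y₁)²)
dx = 10 - 7 = 3
dy = (-16) - 1 = -17
d = sqrt(3² + (-17)²) = sqrt(9 + 289) = sqrt(298) = 17.26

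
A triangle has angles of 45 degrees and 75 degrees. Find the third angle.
Sum of angles in a triangle = 180 degrees
Third angle = 180 - 45 - 75
Third angle = 60 degrees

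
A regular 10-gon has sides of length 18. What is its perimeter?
Perimeter = number of sides * side length
Perimeter = 10 * 18
Perimeter = 180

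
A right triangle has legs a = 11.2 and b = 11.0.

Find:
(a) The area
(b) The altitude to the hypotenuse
(a) Area = ½ab = ½·11.2·11.0 = 61.6
(b) Hypotenuse c = √(11.2² + 11.0²) = √246.44 = 15.6984
    Area = ½·c·h_c  →  h_c = 2·Area/c = 2·61.6/15.6984 = 7.848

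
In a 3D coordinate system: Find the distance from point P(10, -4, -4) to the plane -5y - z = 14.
d = |0(10) + (-5)(-4) + (-1)(-4) - (14)| / √(0² + (-5)² + (-1)²) = 10/√26 = 1.961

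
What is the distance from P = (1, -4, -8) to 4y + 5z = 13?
d = |0(1) + 4(-4) + 5(-8) - (13)| / √(0² + 4² + 5²) = 69/√41 = 10.78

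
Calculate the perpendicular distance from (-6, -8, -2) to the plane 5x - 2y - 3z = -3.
d = |5(-6) + (-2)(-8) + (-3)(-2) - (-3)| / √(5² + (-2)² + (-3)²) = 5/√38 = 0.8111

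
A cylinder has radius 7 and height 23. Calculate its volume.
Volume = pi * r² * h
Volume = pi * 7² * 23
Volume = pi * 49 * 23
Volume = pi * 1127
Volume = 3540.57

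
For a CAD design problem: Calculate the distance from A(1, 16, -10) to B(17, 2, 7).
d = √[(16)² + (-14)² + (17)²] = √741 = 27.22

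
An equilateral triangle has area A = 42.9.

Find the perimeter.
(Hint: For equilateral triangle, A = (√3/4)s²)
A = (√3/4)s²  →  s² = 4A/√3 = 4·42.9/√3 = 99.0733
s = 9.95356
Perimeter = 3s = 29.86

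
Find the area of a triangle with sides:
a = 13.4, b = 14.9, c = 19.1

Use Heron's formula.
s = (a+b+c)/2 = (13.4+14.9+19.1)/2 = 23.7
A = √(s(s-a)(s-b)(s-c)) = √(23.7·10.3·8.8·4.6)
A = √9881.57 = 99.41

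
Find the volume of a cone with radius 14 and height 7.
Volume = (1/3) * pi * r² * h
Volume = (1/3) * pi * 14² * 7
Volume = (1/3) * pi * 196 * 7
Volume = (1/3) * pi * 1372
Volume = 1436.76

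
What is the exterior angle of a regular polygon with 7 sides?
Exterior angle of a regular n-gon = 360/n
Exterior angle = 360/7
Exterior angle = 51.43 degrees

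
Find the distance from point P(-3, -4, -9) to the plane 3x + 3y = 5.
d = |3(-3) + 3(-4) + 0(-9) - (5)| / √(3² + 3² + 0²) = 26/√18 = 6.128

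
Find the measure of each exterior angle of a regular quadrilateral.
Exterior angle of a regular n-gon = 360/n
Exterior angle = 360/4
Exterior angle = 90 degrees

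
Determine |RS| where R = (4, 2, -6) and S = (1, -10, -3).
d = √[(-3)² + (-12)² + (3)²] = √162 = 12.73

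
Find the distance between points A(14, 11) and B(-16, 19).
Using the distance formula: d = sqrt((x₂-x₁)² + (y₂-y₁)²)
dx = (-16) - 14 = -30
dy = 19 - 11 = 8
d = sqrt((-30)² + 8²) = sqrt(900 + 64) = sqrt(964) = 31.05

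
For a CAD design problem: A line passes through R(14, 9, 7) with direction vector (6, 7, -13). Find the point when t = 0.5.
P(0.5) = (14 + 6(0.5), 9 + 7(0.5), 7 + (-13)(0.5)) = (17, 12.5, 0.5)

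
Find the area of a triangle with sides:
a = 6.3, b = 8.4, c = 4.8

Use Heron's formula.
s = (a+b+c)/2 = (6.3+8.4+4.8)/2 = 9.75
A = √(s(s-a)(s-b)(s-c)) = √(9.75·3.45·1.35·4.95)
A = √224.783 = 14.99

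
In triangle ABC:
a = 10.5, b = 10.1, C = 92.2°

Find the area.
Using A = ½ab·sin(C):
A = ½·10.5·10.1·sin(92.2°) = ½·106.05·0.999263 = 52.99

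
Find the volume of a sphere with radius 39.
Volume = (4/3) * pi * r³
Volume = (4/3) * pi * 39³
Volume = (4/3) * pi * 59319
Volume = 248474.85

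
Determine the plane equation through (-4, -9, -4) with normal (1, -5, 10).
d = n·P = (1)(-4) + (-5)(-9) + (10)(-4) = 1
Plane: x - 5y + 10z = 1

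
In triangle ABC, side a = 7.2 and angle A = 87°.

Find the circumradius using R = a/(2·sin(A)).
R = a/(2·sin(A)) = 7.2/(2·sin(87°))
R = 7.2/(2·0.998630) = 7.2/1.997259 = 3.605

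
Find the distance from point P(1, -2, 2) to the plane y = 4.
d = |0(1) + 1(-2) + 0(2) - (4)| / √(0² + 1² + 0²) = 6/√1 = 6.0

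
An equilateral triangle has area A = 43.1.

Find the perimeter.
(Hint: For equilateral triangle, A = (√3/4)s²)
A = (√3/4)s²  →  s² = 4A/√3 = 4·43.1/√3 = 99.5352
s = 9.97673
Perimeter = 3s = 29.93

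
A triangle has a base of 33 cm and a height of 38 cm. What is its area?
Area = (1/2) * base * height
Area = (1/2) * 33 * 38
Area = 627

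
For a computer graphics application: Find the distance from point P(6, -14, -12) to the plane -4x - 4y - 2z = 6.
d = |(-4)(6) + (-4)(-14) + (-2)(-12) - (6)| / √((-4)² + (-4)² + (-2)²) = 50/√36 = 8.333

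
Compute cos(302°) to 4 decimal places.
cos(302 degrees) = 0.5299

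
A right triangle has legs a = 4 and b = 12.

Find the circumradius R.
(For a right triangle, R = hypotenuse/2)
Hypotenuse c = √(4² + 12²) = √160 = 12.6491
R = c/2 = 6.325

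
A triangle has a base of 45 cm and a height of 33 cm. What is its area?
Area = (1/2) * base * height
Area = (1/2) * 45 * 33
Area = 742.50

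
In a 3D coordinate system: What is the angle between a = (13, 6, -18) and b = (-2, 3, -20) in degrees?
a·b = 352, |a|² = 529, |b|² = 413
cos θ = 352/√218477 ≈ 0.7531
θ ≈ 41.14°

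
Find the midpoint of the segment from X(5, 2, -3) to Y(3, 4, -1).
Midpoint = ((5+3)/2, (2+4)/2, (-3-1)/2) = (4, 3, -2)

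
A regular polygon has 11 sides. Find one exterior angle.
Exterior angle of a regular n-gon = 360/n
Exterior angle = 360/11
Exterior angle = 32.73 degrees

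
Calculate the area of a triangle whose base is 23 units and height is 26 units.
Area = (1/2) * base * height
Area = (1/2) * 23 * 26
Area = 299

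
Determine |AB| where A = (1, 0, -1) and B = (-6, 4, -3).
d = √[(-7)² + (4)² + (-2)²] = √69 = 8.307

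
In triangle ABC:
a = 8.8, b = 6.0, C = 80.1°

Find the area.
Using A = ½ab·sin(C):
A = ½·8.8·6.0·sin(80.1°) = ½·52.8·0.985109 = 26.01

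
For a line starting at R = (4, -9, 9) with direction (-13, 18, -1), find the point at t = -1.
P(-1) = (4 + (-13)(-1), -9 + 18(-1), 9 + (-1)(-1)) = (17, -27, 10)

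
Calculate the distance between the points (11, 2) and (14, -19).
Using the distance formula: d = sqrt((x₂-x₁)² + (y₂-y₁)²)
dx = 14 - 11 = 3
dy = (-19) - 2 = -21
d = sqrt(3² + (-21)²) = sqrt(9 + 441) = sqrt(450) = 21.21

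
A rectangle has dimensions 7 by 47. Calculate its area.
Area = length * width
Area = 7 * 47
Area = 329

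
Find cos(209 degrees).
cos(209 degrees) = -0.8746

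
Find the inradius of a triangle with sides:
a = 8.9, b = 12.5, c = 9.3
s = (a+b+c)/2 = (8.9+12.5+9.3)/2 = 15.35
Area = √(s(s-a)(s-b)(s-c)) = √(15.35·6.45·2.85·6.05) = 41.3175
r = Area/s = 41.3175/15.35 = 2.692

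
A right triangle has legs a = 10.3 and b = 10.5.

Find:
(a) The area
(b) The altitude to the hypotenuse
(a) Area = ½ab = ½·10.3·10.5 = 54.075
(b) Hypotenuse c = √(10.3² + 10.5²) = √216.34 = 14.7085
    Area = ½·c·h_c  →  h_c = 2·Area/c = 2·54.075/14.7085 = 7.353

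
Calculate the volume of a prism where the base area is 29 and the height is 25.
Volume = base area * height
Volume = 29 * 25
Volume = 725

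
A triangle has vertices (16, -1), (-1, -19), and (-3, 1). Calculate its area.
Using the coordinate formula: Area = (1/2)|x₁(y₂-y₃) + x₂(y₃-y₁) + x₃(y₁-y₂)|
Area = (1/2)|16((-19)-1) + (-1)(1-(-1)) + (-3)((-1)-(-19))|
Area = (1/2)|16*(-20) + (-1)*2 + (-3)*18|
Area = (1/2)|(-320) + (-2) + (-54)|
Area = (1/2)*376 = 188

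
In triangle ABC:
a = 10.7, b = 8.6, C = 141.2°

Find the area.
Using A = ½ab·sin(C):
A = ½·10.7·8.6·sin(141.2°) = ½·92.02·0.626604 = 28.83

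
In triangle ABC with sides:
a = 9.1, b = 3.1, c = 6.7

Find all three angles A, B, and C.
By the law of cosines:
cos(A) = (b² + c² - a²)/(2bc) = -0.681512  →  A = 133°
cos(B) = (a² + c² - b²)/(2ac) = 0.968427  →  B = 14.44°
cos(C) = (a² + b² - c²)/(2ab) = 0.842432  →  C = 32.6°
Check: A + B + C = 180.0° ✓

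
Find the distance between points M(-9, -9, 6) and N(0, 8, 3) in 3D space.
d = √[(9)² + (17)² + (-3)²] = √379 = 19.47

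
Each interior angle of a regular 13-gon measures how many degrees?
Interior angle of a regular n-gon = (n-2)*180/n
Interior angle = (13-2)*180/13
Interior angle = 11*180/13
Interior angle = 1980/13
Interior angle = 152.31 degrees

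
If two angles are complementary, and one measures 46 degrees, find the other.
Complementary angles sum to 90 degrees.
Other angle = 90 - 46
Other angle = 44 degrees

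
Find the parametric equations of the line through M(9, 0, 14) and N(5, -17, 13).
Direction vector d = N - M = (-4, -17, -1)
x = 9 - 4t, y = 0 - 17t, z = 14 - t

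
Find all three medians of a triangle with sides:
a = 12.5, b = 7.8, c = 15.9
Using m_x = ½√(2y² + 2z² - x²):
m_a = ½√(2·7.8² + 2·15.9² - 12.5²) = ½√471.05 = 10.85
m_b = ½√(2·12.5² + 2·15.9² - 7.8²) = ½√757.28 = 13.76
m_c = ½√(2·12.5² + 2·7.8² - 15.9²) = ½√181.37 = 6.734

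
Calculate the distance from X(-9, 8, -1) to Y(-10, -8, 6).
d = √[(-1)² + (-16)² + (7)²] = √306 = 17.49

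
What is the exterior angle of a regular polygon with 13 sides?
Exterior angle of a regular n-gon = 360/n
Exterior angle = 360/13
Exterior angle = 27.69 degrees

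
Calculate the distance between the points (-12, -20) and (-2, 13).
Using the distance formula: d = sqrt((x₂-x₁)² + (y₂-y₁)²)
dx = (-2) - (-12) = 10
dy = 13 - (-20) = 33
d = sqrt(10² + 33²) = sqrt(100 + 1089) = sqrt(1189) = 34.48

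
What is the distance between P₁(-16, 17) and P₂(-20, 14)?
Using the distance formula: d = sqrt((x₂-x₁)² + (y₂-y₁)²)
dx = (-20) - (-16) = -4
dy = 14 - 17 = -3
d = sqrt((-4)² + (-3)²) = sqrt(16 + 9) = sqrt(25) = 5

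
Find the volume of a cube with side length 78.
Volume = s³
Volume = 78³
Volume = 474552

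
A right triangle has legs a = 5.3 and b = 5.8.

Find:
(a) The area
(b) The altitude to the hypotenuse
(a) Area = ½ab = ½·5.3·5.8 = 15.37
(b) Hypotenuse c = √(5.3² + 5.8²) = √61.73 = 7.85684
    Area = ½·c·h_c  →  h_c = 2·Area/c = 2·15.37/7.85684 = 3.913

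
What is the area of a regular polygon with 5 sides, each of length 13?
For a regular 5-gon with side length s = 13:
Apothem a = s / (2*tan(pi/5)) = 13 / (2*tan(pi/5)) ≈ 8.9465
Perimeter P = 5 * 13 = 65
Area = (1/2) * P * a = (1/2) * 65 * 8.9465 = 290.76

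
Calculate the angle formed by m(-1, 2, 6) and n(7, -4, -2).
m·n = -27, |m|² = 41, |n|² = 69
cos θ = -27/√2829 ≈ -0.5076
θ ≈ 120.5°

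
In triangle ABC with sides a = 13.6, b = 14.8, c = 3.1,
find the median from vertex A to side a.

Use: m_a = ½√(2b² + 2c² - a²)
m_a = ½√(2·14.8² + 2·3.1² - 13.6²)
m_a = ½√(438.08 + 19.22 - 184.96) = ½√272.34 = 8.251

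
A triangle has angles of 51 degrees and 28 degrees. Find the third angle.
Sum of angles in a triangle = 180 degrees
Third angle = 180 - 51 - 28
Third angle = 101 degrees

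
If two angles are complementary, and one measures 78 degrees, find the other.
Complementary angles sum to 90 degrees.
Other angle = 90 - 78
Other angle = 12 degrees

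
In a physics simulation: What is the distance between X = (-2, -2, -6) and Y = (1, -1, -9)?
d = √[(3)² + (1)² + (-3)²] = √19 = 4.359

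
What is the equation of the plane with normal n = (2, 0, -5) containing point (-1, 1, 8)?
d = n·P = (2)(-1) + (0)(1) + (-5)(8) = -42
Plane: 2x - 5z = -42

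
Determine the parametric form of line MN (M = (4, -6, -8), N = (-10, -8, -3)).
Direction vector d = N - M = (-14, -2, 5)
x = 4 - 14t, y = -6 - 2t, z = -8 + 5t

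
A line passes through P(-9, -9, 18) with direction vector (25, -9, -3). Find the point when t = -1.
P(-1) = (-9 + 25(-1), -9 + (-9)(-1), 18 + (-3)(-1)) = (-34, 0, 21)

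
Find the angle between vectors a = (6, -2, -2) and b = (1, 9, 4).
a·b = -20, |a|² = 44, |b|² = 98
cos θ = -20/√4312 ≈ -0.3046
θ ≈ 107.7°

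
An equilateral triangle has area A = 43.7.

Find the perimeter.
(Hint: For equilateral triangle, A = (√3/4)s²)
A = (√3/4)s²  →  s² = 4A/√3 = 4·43.7/√3 = 100.921
s = 10.0459
Perimeter = 3s = 30.14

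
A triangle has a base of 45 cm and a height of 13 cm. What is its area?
Area = (1/2) * base * height
Area = (1/2) * 45 * 13
Area = 292.50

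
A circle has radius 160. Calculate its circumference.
Circumference = 2 * pi * r
Circumference = 2 * pi * 160
Circumference = 1005.31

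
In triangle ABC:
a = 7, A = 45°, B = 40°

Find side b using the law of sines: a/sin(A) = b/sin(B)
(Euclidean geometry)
b = a·sin(B)/sin(A) = 7·sin(40°)/sin(45°)
b = 7·0.642788/0.707107 = 6.363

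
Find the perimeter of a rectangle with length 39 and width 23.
Perimeter = 2 * (length + width)
Perimeter = 2 * (39 + 23)
Perimeter = 2 * 62
Perimeter = 124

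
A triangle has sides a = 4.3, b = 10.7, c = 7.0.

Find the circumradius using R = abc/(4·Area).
s = (a+b+c)/2 = 11
Area = √(s(s-a)(s-b)(s-c)) = √(11·6.7·0.3·4) = 9.40425
R = abc/(4·Area) = (4.3·10.7·7.0)/(4·9.40425) = 322.07/37.617 = 8.562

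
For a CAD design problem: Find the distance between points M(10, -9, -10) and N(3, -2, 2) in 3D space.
d = √[(-7)² + (7)² + (12)²] = √242 = 15.56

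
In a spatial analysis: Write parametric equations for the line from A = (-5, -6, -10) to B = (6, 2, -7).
Direction vector d = B - A = (11, 8, 3)
x = -5 + 11t, y = -6 + 8t, z = -10 + 3t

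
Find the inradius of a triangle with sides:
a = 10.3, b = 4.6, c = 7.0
s = (a+b+c)/2 = (10.3+4.6+7.0)/2 = 10.95
Area = √(s(s-a)(s-b)(s-c)) = √(10.95·0.65·6.35·3.95) = 13.3613
r = Area/s = 13.3613/10.95 = 1.22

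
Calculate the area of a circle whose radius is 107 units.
Area = pi * r²
Area = pi * 107²
Area = pi * 11449
Area = 35968.09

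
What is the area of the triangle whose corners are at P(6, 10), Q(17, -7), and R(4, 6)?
Using the coordinate formula: Area = (1/2)|x₁(y₂-y₃) + x₂(y₃-y₁) + x₃(y₁-y₂)|
Area = (1/2)|6((-7)-6) + 17(6-10) + 4(10-(-7))|
Area = (1/2)|6*(-13) + 17*(-4) + 4*17|
Area = (1/2)|(-78) + (-68) + 68|
Area = (1/2)*78 = 39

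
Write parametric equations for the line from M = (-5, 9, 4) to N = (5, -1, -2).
Direction vector d = N - M = (10, -10, -6)
x = -5 + 10t, y = 9 - 10t, z = 4 - 6t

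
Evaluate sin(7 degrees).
sin(7 degrees) = 0.1219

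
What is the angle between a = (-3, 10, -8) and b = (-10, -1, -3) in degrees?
a·b = 44, |a|² = 173, |b|² = 110
cos θ = 44/√19030 ≈ 0.319
θ ≈ 71.4°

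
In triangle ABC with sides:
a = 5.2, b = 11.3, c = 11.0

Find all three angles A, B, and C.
By the law of cosines:
cos(A) = (b² + c² - a²)/(2bc) = 0.891593  →  A = 26.93°
cos(B) = (a² + c² - b²)/(2ac) = 0.177885  →  B = 79.75°
cos(C) = (a² + b² - c²)/(2ab) = 0.287015  →  C = 73.32°
Check: A + B + C = 180.0° ✓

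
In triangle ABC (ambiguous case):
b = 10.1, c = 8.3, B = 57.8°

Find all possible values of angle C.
sin(C)/c = sin(B)/b  →  sin(C) = c·sin(B)/b = 8.3·sin(57.8°)/10.1 = 0.695386
C₁ = arcsin(0.695386) = 44.06°,  C₂ = 180° - C₁ = 135.94°
Check C₂: A = 180° - 57.8° - 135.94° = -13.74° ≤ 0, rejected
C = 44.06° (one solution)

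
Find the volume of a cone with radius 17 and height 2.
Volume = (1/3) * pi * r² * h
Volume = (1/3) * pi * 17² * 2
Volume = (1/3) * pi * 289 * 2
Volume = (1/3) * pi * 578
Volume = 605.28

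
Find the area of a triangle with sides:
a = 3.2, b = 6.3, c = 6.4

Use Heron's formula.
s = (a+b+c)/2 = (3.2+6.3+6.4)/2 = 7.95
A = √(s(s-a)(s-b)(s-c)) = √(7.95·4.75·1.65·1.55)
A = √96.5776 = 9.827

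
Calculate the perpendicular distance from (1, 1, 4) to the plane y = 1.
d = |0(1) + 1(1) + 0(4) - (1)| / √(0² + 1² + 0²) = 0/√1 = 0.0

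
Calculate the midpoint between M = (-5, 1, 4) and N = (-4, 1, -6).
Midpoint = ((-5-4)/2, (1+1)/2, (4-6)/2) = (-4.5, 1, -1)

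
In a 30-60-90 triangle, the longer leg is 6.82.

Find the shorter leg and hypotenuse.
In a 30-60-90 triangle, sides are in ratio 1 : √3 : 2.
Long leg = short leg·√3  →  short leg = 6.82/√3 = 3.938
Hypotenuse = 2·(short leg) = 2·6.82/√3 = 7.875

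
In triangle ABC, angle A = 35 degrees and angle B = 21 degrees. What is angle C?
Sum of angles in a triangle = 180 degrees
Third angle = 180 - 35 - 21
Third angle = 124 degrees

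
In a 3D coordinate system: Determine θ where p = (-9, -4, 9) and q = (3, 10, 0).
p·q = -67, |p|² = 178, |q|² = 109
cos θ = -67/√19402 ≈ -0.481
θ ≈ 118.8°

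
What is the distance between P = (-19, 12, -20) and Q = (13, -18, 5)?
d = √[(32)² + (-30)² + (25)²] = √2549 = 50.49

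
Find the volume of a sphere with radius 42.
Volume = (4/3) * pi * r³
Volume = (4/3) * pi * 42³
Volume = (4/3) * pi * 74088
Volume = 310339.09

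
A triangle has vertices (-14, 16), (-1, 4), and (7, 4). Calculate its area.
Using the coordinate formula: Area = (1/2)|x₁(y₂-y₃) + x₂(y₃-y₁) + x₃(y₁-y₂)|
Area = (1/2)|(-14)(4-4) + (-1)(4-16) + 7(16-4)|
Area = (1/2)|(-14)*0 + (-1)*(-12) + 7*12|
Area = (1/2)|0 + 12 + 84|
Area = (1/2)*96 = 48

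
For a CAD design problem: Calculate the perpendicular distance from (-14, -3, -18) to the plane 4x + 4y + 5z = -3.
d = |4(-14) + 4(-3) + 5(-18) - (-3)| / √(4² + 4² + 5²) = 155/√57 = 20.53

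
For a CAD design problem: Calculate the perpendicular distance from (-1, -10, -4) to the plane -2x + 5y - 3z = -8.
d = |(-2)(-1) + 5(-10) + (-3)(-4) - (-8)| / √((-2)² + 5² + (-3)²) = 28/√38 = 4.542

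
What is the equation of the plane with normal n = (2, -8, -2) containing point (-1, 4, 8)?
d = n·P = (2)(-1) + (-8)(4) + (-2)(8) = -50
Plane: 2x - 8y - 2z = -50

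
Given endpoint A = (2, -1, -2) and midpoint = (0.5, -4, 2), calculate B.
B = (2×0.5 - 2, 2×(-4) - (-1), 2×2 - (-2)) = (-1, -7, 6)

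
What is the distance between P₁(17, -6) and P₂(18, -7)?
Using the distance formula: d = sqrt((x₂-x₁)² + (y₂-y₁)²)
dx = 18 - 17 = 1
dy = (-7) - (-6) = -1
d = sqrt(1² + (-1)²) = sqrt(1 + 1) = sqrt(2) = 1.41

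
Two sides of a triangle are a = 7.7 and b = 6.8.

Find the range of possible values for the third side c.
By the triangle inequality: |a - b| < c < a + b
|7.7 - 6.8| < c < 7.7 + 6.8
0.9 < c < 14.5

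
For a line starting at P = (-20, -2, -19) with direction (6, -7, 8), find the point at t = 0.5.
P(0.5) = (-20 + 6(0.5), -2 + (-7)(0.5), -19 + 8(0.5)) = (-17, -5.5, -15)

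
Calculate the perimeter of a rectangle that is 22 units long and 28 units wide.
Perimeter = 2 * (length + width)
Perimeter = 2 * (22 + 28)
Perimeter = 2 * 50
Perimeter = 100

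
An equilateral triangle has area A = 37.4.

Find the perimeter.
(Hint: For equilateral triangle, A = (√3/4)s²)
A = (√3/4)s²  →  s² = 4A/√3 = 4·37.4/√3 = 86.3716
s = 9.29363
Perimeter = 3s = 27.88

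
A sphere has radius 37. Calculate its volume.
Volume = (4/3) * pi * r³
Volume = (4/3) * pi * 37³
Volume = (4/3) * pi * 50653
Volume = 212174.79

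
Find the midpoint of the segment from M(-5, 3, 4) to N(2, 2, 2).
Midpoint = ((-5+2)/2, (3+2)/2, (4+2)/2) = (-1.5, 2.5, 3)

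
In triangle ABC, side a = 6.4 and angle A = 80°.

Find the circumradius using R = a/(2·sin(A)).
R = a/(2·sin(A)) = 6.4/(2·sin(80°))
R = 6.4/(2·0.984808) = 6.4/1.969616 = 3.249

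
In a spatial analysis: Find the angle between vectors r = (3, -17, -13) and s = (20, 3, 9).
r·s = -108, |r|² = 467, |s|² = 490
cos θ = -108/√228830 ≈ -0.2258
θ ≈ 103.0°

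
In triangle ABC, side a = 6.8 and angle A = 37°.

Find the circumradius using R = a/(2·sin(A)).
R = a/(2·sin(A)) = 6.8/(2·sin(37°))
R = 6.8/(2·0.601815) = 6.8/1.203630 = 5.65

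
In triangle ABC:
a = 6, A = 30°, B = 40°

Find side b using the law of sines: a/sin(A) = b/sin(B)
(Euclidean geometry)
b = a·sin(B)/sin(A) = 6·sin(40°)/sin(30°)
b = 6·0.642788/0.500000 = 7.713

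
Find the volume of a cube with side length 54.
Volume = s³
Volume = 54³
Volume = 157464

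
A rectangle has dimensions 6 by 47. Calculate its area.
Area = length * width
Area = 6 * 47
Area = 282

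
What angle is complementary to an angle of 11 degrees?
Complementary angles sum to 90 degrees.
Other angle = 90 - 11
Other angle = 79 degrees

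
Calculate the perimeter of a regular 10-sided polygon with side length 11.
Perimeter = number of sides * side length
Perimeter = 10 * 11
Perimeter = 110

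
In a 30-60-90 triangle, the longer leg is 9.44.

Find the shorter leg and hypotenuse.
In a 30-60-90 triangle, sides are in ratio 1 : √3 : 2.
Long leg = short leg·√3  →  short leg = 9.44/√3 = 5.45
Hypotenuse = 2·(short leg) = 2·9.44/√3 = 10.9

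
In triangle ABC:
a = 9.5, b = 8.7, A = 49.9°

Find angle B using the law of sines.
sin(B)/b = sin(A)/a
sin(B) = b·sin(A)/a = 8.7·sin(49.9°)/9.5 = 0.700507
B = arcsin(0.700507) = 44.47°  (b ≤ a, so B ≤ A and the acute solution is unique)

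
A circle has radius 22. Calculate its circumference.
Circumference = 2 * pi * r
Circumference = 2 * pi * 22
Circumference = 138.23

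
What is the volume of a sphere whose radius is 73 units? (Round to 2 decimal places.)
Volume = (4/3) * pi * r³
Volume = (4/3) * pi * 73³
Volume = (4/3) * pi * 389017
Volume = 1629510.60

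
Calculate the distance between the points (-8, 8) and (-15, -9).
Using the distance formula: d = sqrt((x₂-x₁)² + (y₂-y₁)²)
dx = (-15) - (-8) = -7
dy = (-9) - 8 = -17
d = sqrt((-7)² + (-17)²) = sqrt(49 + 289) = sqrt(338) = 18.38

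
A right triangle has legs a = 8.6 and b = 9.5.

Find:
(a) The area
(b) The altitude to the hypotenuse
(a) Area = ½ab = ½·8.6·9.5 = 40.85
(b) Hypotenuse c = √(8.6² + 9.5²) = √164.21 = 12.8144
    Area = ½·c·h_c  →  h_c = 2·Area/c = 2·40.85/12.8144 = 6.376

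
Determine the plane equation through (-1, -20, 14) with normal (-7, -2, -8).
d = n·P = (-7)(-1) + (-2)(-20) + (-8)(14) = -65
Plane: -7x - 2y - 8z = -65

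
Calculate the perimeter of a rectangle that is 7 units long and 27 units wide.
Perimeter = 2 * (length + width)
Perimeter = 2 * (7 + 27)
Perimeter = 2 * 34
Perimeter = 68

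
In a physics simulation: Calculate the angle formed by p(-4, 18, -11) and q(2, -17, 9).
p·q = -413, |p|² = 461, |q|² = 374
cos θ = -413/√172414 ≈ -0.9946
θ ≈ 174.1°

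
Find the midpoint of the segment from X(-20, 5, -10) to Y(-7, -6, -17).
Midpoint = ((-20-7)/2, (5-6)/2, (-10-17)/2) = (-13.5, -0.5, -13.5)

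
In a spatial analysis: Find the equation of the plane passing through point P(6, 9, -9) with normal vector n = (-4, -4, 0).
d = n·P = (-4)(6) + (-4)(9) + (0)(-9) = -60
Plane: -4x - 4y = -60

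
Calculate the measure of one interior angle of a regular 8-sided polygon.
Interior angle of a regular n-gon = (n-2)*180/n
Interior angle = (8-2)*180/8
Interior angle = 6*180/8
Interior angle = 1080/8
Interior angle = 135 degrees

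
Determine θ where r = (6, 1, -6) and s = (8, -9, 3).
r·s = 21, |r|² = 73, |s|² = 154
cos θ = 21/√11242 ≈ 0.1981
θ ≈ 78.58°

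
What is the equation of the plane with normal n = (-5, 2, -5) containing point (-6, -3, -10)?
d = n·P = (-5)(-6) + (2)(-3) + (-5)(-10) = 74
Plane: -5x + 2y - 5z = 74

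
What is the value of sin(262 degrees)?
sin(262 degrees) = -0.9903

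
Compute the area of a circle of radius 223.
Area = pi * r²
Area = pi * 223²
Area = pi * 49729
Area = 156228.26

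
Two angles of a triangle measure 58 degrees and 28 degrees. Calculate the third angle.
Sum of angles in a triangle = 180 degrees
Third angle = 180 - 58 - 28
Third angle = 94 degrees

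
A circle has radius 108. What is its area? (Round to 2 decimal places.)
Area = pi * r²
Area = pi * 108²
Area = pi * 11664
Area = 36643.54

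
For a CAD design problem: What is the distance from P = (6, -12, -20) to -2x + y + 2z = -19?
d = |(-2)(6) + 1(-12) + 2(-20) - (-19)| / √((-2)² + 1² + 2²) = 45/√9 = 15.0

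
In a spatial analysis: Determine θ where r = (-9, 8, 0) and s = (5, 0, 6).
r·s = -45, |r|² = 145, |s|² = 61
cos θ = -45/√8845 ≈ -0.4785
θ ≈ 118.6°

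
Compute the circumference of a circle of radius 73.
Circumference = 2 * pi * r
Circumference = 2 * pi * 73
Circumference = 458.67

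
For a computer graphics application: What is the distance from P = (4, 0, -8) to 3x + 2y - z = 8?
d = |3(4) + 2(0) + (-1)(-8) - (8)| / √(3² + 2² + (-1)²) = 12/√14 = 3.207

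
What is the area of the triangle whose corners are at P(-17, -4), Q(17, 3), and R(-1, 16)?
Using the coordinate formula: Area = (1/2)|x₁(y₂-y₃) + x₂(y₃-y₁) + x₃(y₁-y₂)|
Area = (1/2)|(-17)(3-16) + 17(16-(-4)) + (-1)((-4)-3)|
Area = (1/2)|(-17)*(-13) + 17*20 + (-1)*(-7)|
Area = (1/2)|221 + 340 + 7|
Area = (1/2)*568 = 284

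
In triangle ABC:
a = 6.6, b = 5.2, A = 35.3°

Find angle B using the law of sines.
sin(B)/b = sin(A)/a
sin(B) = b·sin(A)/a = 5.2·sin(35.3°)/6.6 = 0.455282
B = arcsin(0.455282) = 27.08°  (b ≤ a, so B ≤ A and the acute solution is unique)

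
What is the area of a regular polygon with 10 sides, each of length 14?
For a regular 10-gon with side length s = 14:
Apothem a = s / (2*tan(pi/10)) = 14 / (2*tan(pi/10)) ≈ 21.54378
Perimeter P = 10 * 14 = 140
Area = (1/2) * P * a = (1/2) * 140 * 21.54378 = 1508.06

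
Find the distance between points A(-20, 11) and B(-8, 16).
Using the distance formula: d = sqrt((x₂-x₁)² + (y₂-y₁)²)
dx = (-8) - (-20) = 12
dy = 16 - 11 = 5
d = sqrt(12² + 5²) = sqrt(144 + 25) = sqrt(169) = 13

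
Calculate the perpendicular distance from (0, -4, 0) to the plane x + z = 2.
d = |1(0) + 0(-4) + 1(0) - (2)| / √(1² + 0² + 1²) = 2/√2 = 1.414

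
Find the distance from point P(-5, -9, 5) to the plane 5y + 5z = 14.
d = |0(-5) + 5(-9) + 5(5) - (14)| / √(0² + 5² + 5²) = 34/√50 = 4.808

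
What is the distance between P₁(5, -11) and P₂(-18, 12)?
Using the distance formula: d = sqrt((x₂-x₁)² + (y₂-y₁)²)
dx = (-18) - 5 = -23
dy = 12 - (-11) = 23
d = sqrt((-23)² + 23²) = sqrt(529 + 529) = sqrt(1058) = 32.53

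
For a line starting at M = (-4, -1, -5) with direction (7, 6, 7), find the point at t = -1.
P(-1) = (-4 + 7(-1), -1 + 6(-1), -5 + 7(-1)) = (-11, -7, -12)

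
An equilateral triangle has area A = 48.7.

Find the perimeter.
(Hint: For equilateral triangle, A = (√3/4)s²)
A = (√3/4)s²  →  s² = 4A/√3 = 4·48.7/√3 = 112.468
s = 10.6051
Perimeter = 3s = 31.82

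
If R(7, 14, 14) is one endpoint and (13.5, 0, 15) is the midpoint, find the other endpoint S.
S = (2×13.5 - 7, 2×0 - 14, 2×15 - 14) = (20, -14, 16)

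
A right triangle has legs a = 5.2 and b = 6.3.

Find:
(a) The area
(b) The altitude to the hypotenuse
(a) Area = ½ab = ½·5.2·6.3 = 16.38
(b) Hypotenuse c = √(5.2² + 6.3²) = √66.73 = 8.16884
    Area = ½·c·h_c  →  h_c = 2·Area/c = 2·16.38/8.16884 = 4.01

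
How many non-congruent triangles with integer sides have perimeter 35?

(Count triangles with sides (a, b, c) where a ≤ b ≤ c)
With a ≤ b ≤ c and a + b + c = 35, the triangle inequality a + b > c gives c < 35/2, so c ≤ 17.
Iterate a from 1 to ⌊p/3⌋ = 11; for each a, b ranges from a to ⌊(p−a)/2⌋ with c = p − a − b, keeping only c ≥ b.
Triples: (1, 17, 17), (2, 16, 17), (3, 15, 17), …
Count = 30 triangles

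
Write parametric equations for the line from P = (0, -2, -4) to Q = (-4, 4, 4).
Direction vector d = Q - P = (-4, 6, 8)
x = 0 - 4t, y = -2 + 6t, z = -4 + 8t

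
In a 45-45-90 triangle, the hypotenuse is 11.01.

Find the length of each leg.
In a 45-45-90 triangle, hypotenuse = leg·√2  →  leg = hypotenuse/√2
leg = 11.01/√2 = 7.785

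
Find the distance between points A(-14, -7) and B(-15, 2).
Using the distance formula: d = sqrt((x₂-x₁)² + (y₂-y₁)²)
dx = (-15) - (-14) = -1
dy = 2 - (-7) = 9
d = sqrt((-1)² + 9²) = sqrt(1 + 81) = sqrt(82) = 9.06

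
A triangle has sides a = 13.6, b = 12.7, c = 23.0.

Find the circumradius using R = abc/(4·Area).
s = (a+b+c)/2 = 24.65
Area = √(s(s-a)(s-b)(s-c)) = √(24.65·11.05·11.95·1.65) = 73.2851
R = abc/(4·Area) = (13.6·12.7·23.0)/(4·73.2851) = 3972.56/293.1404 = 13.55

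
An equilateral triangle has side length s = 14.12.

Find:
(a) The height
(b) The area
(a) Height h = s·√3/2 = 14.12·√3/2 = 12.23
(b) Area = (√3/4)·s² = (√3/4)·14.12² = (√3/4)·199.374 = 86.33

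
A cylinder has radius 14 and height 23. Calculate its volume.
Volume = pi * r² * h
Volume = pi * 14² * 23
Volume = pi * 196 * 23
Volume = pi * 4508
Volume = 14162.30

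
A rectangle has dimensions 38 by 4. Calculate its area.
Area = length * width
Area = 38 * 4
Area = 152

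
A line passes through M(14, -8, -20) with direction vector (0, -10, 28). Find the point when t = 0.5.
P(0.5) = (14 + 0(0.5), -8 + (-10)(0.5), -20 + 28(0.5)) = (14, -13, -6)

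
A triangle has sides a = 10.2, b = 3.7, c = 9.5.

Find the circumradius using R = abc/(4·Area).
s = (a+b+c)/2 = 11.7
Area = √(s(s-a)(s-b)(s-c)) = √(11.7·1.5·8·2.2) = 17.575
R = abc/(4·Area) = (10.2·3.7·9.5)/(4·17.575) = 358.53/70.3 = 5.1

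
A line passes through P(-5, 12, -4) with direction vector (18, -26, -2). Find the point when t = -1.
P(-1) = (-5 + 18(-1), 12 + (-26)(-1), -4 + (-2)(-1)) = (-23, 38, -2)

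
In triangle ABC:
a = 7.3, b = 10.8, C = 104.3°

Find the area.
Using A = ½ab·sin(C):
A = ½·7.3·10.8·sin(104.3°) = ½·78.84·0.969016 = 38.2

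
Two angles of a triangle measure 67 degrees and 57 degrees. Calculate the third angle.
Sum of angles in a triangle = 180 degrees
Third angle = 180 - 67 - 57
Third angle = 56 degrees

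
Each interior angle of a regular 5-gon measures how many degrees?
Interior angle of a regular n-gon = (n-2)*180/n
Interior angle = (5-2)*180/5
Interior angle = 3*180/5
Interior angle = 540/5
Interior angle = 108 degrees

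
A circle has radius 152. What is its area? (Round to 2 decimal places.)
Area = pi * r²
Area = pi * 152²
Area = pi * 23104
Area = 72583.36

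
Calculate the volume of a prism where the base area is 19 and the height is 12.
Volume = base area * height
Volume = 19 * 12
Volume = 228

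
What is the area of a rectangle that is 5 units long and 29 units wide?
Area = length * width
Area = 5 * 29
Area = 145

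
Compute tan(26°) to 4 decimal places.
tan(26 degrees) = 0.4877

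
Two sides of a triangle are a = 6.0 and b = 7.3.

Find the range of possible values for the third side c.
By the triangle inequality: |a - b| < c < a + b
|6.0 - 7.3| < c < 6.0 + 7.3
1.3 < c < 13.3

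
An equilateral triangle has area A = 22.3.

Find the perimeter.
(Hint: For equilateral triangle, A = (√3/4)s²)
A = (√3/4)s²  →  s² = 4A/√3 = 4·22.3/√3 = 51.4996
s = 7.17633
Perimeter = 3s = 21.53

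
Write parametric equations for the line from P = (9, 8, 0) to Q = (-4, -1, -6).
Direction vector d = Q - P = (-13, -9, -6)
x = 9 - 13t, y = 8 - 9t, z = 0 - 6t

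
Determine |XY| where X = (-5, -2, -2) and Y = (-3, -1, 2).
d = √[(2)² + (1)² + (4)²] = √21 = 4.583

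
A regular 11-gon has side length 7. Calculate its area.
For a regular 11-gon with side length s = 7:
Apothem a = s / (2*tan(pi/11)) = 7 / (2*tan(pi/11)) ≈ 11.9199
Perimeter P = 11 * 7 = 77
Area = (1/2) * P * a = (1/2) * 77 * 11.9199 = 458.92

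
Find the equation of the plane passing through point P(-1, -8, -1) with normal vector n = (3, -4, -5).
d = n·P = (3)(-1) + (-4)(-8) + (-5)(-1) = 34
Plane: 3x - 4y - 5z = 34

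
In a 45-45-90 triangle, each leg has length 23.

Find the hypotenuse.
Hypotenuse = 23√2 = 32.53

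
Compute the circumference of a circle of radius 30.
Circumference = 2 * pi * r
Circumference = 2 * pi * 30
Circumference = 188.50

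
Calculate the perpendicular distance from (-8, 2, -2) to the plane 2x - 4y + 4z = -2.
d = |2(-8) + (-4)(2) + 4(-2) - (-2)| / √(2² + (-4)² + 4²) = 30/√36 = 5.0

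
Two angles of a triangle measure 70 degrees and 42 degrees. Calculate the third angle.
Sum of angles in a triangle = 180 degrees
Third angle = 180 - 70 - 42
Third angle = 68 degrees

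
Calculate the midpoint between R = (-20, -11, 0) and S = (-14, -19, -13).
Midpoint = ((-20-14)/2, (-11-19)/2, (0-13)/2) = (-17, -15, -6.5)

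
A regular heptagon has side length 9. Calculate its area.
For a regular 7-gon with side length s = 9:
Apothem a = s / (2*tan(pi/7)) = 9 / (2*tan(pi/7)) ≈ 9.3443
Perimeter P = 7 * 9 = 63
Area = (1/2) * P * a = (1/2) * 63 * 9.3443 = 294.35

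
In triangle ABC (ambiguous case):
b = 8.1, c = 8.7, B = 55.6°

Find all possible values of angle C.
sin(C)/c = sin(B)/b  →  sin(C) = c·sin(B)/b = 8.7·sin(55.6°)/8.1 = 0.886233
C₁ = arcsin(0.886233) = 62.4°,  C₂ = 180° - C₁ = 117.6°
Check C₂: A = 180° - 55.6° - 117.6° = 6.8° > 0 ✓
C = 62.4° or C = 117.6° (two solutions)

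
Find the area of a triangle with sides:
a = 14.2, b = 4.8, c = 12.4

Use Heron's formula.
s = (a+b+c)/2 = (14.2+4.8+12.4)/2 = 15.7
A = √(s(s-a)(s-b)(s-c)) = √(15.7·1.5·10.9·3.3)
A = √847.093 = 29.1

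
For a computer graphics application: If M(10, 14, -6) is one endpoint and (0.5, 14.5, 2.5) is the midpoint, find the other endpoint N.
N = (2×0.5 - 10, 2×14.5 - 14, 2×2.5 - (-6)) = (-9, 15, 11)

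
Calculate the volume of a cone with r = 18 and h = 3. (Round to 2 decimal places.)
Volume = (1/3) * pi * r² * h
Volume = (1/3) * pi * 18² * 3
Volume = (1/3) * pi * 324 * 3
Volume = (1/3) * pi * 972
Volume = 1017.88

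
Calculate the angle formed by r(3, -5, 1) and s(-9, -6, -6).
r·s = -3, |r|² = 35, |s|² = 153
cos θ = -3/√5355 ≈ -0.041
θ ≈ 92.35°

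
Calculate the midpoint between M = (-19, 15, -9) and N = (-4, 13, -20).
Midpoint = ((-19-4)/2, (15+13)/2, (-9-20)/2) = (-11.5, 14, -14.5)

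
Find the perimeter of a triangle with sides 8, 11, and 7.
Perimeter = sum of all sides
Perimeter = 8 + 11 + 7
Perimeter = 26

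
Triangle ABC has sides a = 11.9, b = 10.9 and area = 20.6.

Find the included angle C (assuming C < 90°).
Area = ½ab·sin(C)  →  sin(C) = 2·Area/(ab)
sin(C) = 2·20.6/(11.9·10.9) = 0.317632
C = arcsin(0.317632) = 18.52°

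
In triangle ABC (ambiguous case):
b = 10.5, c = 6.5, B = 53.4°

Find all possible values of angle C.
sin(C)/c = sin(B)/b  →  sin(C) = c·sin(B)/b = 6.5·sin(53.4°)/10.5 = 0.496982
C₁ = arcsin(0.496982) = 29.8°,  C₂ = 180° - C₁ = 150.2°
Check C₂: A = 180° - 53.4° - 150.2° = -23.6° ≤ 0, rejected
C = 29.8° (one solution)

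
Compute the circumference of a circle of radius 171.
Circumference = 2 * pi * r
Circumference = 2 * pi * 171
Circumference = 1074.42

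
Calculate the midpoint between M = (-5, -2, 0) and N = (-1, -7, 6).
Midpoint = ((-5-1)/2, (-2-7)/2, (0+6)/2) = (-3, -4.5, 3)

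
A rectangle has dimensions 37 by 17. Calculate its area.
Area = length * width
Area = 37 * 17
Area = 629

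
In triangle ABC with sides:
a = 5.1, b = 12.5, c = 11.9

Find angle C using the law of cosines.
cos(C) = (a² + b² - c²)/(2ab)
cos(C) = (5.1² + 12.5² - 11.9²)/(2·5.1·12.5) = 40.65/127.5 = 0.318824
C = arccos(0.318824) = 71.41°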